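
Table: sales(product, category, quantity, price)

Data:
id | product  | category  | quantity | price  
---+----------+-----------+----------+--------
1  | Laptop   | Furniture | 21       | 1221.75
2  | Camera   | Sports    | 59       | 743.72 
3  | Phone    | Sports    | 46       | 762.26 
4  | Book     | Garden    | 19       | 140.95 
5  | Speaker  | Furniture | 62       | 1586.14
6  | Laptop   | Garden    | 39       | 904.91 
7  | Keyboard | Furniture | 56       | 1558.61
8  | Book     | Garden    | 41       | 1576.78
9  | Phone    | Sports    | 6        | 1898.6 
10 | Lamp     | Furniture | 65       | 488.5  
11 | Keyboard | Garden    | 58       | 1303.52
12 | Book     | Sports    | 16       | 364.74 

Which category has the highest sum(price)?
SELECT category, SUM(price) as val
FROM sales
GROUP BY category
ORDER BY val DESC
LIMIT 1

Result: Furniture with sum(price) = 4855.00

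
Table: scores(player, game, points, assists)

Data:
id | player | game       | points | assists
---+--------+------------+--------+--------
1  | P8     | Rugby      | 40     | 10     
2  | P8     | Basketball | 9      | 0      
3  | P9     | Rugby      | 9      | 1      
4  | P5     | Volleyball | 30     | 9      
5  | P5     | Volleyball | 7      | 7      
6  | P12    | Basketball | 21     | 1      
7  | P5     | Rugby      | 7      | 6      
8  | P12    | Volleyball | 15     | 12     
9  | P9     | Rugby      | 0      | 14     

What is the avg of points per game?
SELECT game, AVG(points) as result
FROM scores
GROUP BY game

Result:
  Basketball: 15.00
  Rugby: 14.00
  Volleyball: 17.33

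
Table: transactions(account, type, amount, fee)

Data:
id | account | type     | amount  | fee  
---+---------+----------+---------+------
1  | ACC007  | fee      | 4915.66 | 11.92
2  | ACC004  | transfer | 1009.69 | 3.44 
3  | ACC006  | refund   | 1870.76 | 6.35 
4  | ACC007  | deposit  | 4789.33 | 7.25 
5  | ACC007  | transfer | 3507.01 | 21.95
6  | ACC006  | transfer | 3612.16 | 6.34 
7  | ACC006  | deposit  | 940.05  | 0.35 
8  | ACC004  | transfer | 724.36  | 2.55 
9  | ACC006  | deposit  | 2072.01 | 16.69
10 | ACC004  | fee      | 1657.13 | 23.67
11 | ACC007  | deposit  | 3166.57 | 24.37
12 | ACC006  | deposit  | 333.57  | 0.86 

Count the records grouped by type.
SELECT type, COUNT(*) as count
FROM transactions
GROUP BY type

Result:
  deposit: 5
  fee: 2
  refund: 1
  transfer: 4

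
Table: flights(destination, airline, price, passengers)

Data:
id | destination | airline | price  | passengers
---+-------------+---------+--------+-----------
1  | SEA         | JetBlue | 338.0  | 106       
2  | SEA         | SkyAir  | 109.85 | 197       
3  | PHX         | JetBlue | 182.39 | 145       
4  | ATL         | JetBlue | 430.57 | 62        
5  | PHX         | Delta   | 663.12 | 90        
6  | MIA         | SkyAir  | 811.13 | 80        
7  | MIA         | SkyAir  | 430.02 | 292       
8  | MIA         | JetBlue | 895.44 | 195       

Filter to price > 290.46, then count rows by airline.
SELECT airline, COUNT(*)
FROM flights
WHERE price > 290.46
GROUP BY airline

Note: WHERE filters rows before grouping.

Result:
  Delta: 1
  JetBlue: 3
  SkyAir: 2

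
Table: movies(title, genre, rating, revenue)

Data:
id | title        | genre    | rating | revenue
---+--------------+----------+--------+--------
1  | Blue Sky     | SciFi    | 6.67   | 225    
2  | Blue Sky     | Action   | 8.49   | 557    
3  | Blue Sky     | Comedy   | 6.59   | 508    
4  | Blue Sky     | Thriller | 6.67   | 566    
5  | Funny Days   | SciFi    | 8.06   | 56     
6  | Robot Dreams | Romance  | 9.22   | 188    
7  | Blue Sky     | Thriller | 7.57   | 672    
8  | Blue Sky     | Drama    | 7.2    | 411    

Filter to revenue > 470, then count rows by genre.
SELECT genre, COUNT(*)
FROM movies
WHERE revenue > 470
GROUP BY genre

Note: WHERE filters rows before grouping.

Result:
  Action: 1
  Comedy: 1
  Thriller: 2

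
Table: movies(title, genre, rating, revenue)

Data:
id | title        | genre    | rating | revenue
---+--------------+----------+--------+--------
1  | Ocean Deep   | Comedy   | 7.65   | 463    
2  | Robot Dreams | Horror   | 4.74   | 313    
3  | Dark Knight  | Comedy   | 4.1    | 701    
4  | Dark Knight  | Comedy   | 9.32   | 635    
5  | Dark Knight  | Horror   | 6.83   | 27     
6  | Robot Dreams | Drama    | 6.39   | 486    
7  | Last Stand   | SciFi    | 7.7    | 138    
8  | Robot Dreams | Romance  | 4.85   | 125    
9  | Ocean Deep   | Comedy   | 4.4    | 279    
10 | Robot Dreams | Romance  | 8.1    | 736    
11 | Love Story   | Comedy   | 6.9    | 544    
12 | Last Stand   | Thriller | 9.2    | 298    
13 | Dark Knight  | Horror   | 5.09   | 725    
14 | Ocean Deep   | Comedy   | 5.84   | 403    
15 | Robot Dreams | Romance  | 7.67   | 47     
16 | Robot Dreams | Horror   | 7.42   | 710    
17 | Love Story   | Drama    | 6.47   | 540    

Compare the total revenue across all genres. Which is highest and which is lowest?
SELECT genre, SUM(revenue)
FROM movies
GROUP BY genre
ORDER BY SUM(revenue)

All groups:
  SciFi: 138
  Thriller: 298
  Romance: 908
  Drama: 1026
  Horror: 1775
  Comedy: 3025

Highest: Comedy (3025)
Lowest: SciFi (138)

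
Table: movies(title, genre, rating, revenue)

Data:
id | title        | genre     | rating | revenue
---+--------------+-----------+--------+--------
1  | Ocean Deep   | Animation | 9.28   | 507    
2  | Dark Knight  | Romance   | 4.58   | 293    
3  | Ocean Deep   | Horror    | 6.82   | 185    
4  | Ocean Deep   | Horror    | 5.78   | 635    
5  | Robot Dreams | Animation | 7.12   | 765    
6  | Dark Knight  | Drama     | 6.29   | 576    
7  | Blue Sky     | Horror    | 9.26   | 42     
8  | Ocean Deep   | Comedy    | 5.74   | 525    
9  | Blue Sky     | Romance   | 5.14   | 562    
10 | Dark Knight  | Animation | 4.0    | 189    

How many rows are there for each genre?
SELECT genre, COUNT(*) as count
FROM movies
GROUP BY genre

Result:
  Animation: 3
  Comedy: 1
  Drama: 1
  Horror: 3
  Romance: 2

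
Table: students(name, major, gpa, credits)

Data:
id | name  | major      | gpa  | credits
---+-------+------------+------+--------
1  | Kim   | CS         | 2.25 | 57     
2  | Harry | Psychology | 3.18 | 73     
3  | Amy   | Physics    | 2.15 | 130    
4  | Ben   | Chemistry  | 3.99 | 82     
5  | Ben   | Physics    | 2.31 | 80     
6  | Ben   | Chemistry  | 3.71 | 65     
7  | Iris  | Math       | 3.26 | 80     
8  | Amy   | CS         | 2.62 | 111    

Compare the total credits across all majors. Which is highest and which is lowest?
SELECT major, SUM(credits)
FROM students
GROUP BY major
ORDER BY SUM(credits)

All groups:
  Psychology: 73
  Math: 80
  Chemistry: 147
  CS: 168
  Physics: 210

Highest: Physics (210)
Lowest: Psychology (73)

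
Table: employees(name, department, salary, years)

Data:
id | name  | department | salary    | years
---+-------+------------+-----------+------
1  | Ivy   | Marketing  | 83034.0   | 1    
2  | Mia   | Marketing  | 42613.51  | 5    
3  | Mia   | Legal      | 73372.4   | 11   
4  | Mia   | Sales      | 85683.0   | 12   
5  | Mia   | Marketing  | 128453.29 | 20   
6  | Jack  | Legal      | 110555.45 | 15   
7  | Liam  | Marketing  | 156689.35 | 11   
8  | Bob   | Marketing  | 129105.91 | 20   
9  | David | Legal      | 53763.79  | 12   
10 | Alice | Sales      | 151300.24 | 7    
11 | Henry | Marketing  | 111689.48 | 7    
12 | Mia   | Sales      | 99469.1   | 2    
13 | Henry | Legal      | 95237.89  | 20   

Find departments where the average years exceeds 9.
SELECT department, AVG(years)
FROM employees
GROUP BY department
HAVING AVG(years) > 9

Result:
  Legal: avg=14.50
  Marketing: avg=10.67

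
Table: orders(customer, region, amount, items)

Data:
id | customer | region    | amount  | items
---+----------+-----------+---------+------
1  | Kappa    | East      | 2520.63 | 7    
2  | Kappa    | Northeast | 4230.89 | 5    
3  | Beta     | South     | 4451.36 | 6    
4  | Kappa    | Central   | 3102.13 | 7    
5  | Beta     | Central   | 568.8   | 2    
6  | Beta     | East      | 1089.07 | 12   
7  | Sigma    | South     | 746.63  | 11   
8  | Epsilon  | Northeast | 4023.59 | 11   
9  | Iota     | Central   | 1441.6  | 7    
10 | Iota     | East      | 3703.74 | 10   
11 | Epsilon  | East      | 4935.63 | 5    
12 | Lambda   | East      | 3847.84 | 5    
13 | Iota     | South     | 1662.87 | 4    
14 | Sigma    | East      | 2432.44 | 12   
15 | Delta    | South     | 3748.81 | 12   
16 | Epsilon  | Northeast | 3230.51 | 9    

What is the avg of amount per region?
SELECT region, AVG(amount) as result
FROM orders
GROUP BY region

Result:
  Central: 1704.18
  East: 3088.23
  Northeast: 3828.33
  South: 2652.42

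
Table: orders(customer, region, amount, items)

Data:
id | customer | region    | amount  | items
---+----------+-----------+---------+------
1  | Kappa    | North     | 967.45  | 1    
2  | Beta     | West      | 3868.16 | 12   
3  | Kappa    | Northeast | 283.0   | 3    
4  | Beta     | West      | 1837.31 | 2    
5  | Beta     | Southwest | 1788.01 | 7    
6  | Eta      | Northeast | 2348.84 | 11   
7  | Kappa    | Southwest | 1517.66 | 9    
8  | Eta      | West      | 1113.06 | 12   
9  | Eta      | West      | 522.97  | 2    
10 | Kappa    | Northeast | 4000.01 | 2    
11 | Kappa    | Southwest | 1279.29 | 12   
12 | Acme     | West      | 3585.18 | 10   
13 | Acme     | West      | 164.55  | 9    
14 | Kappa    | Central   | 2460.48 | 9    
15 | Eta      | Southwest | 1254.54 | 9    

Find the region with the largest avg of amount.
SELECT region, AVG(amount) as val
FROM orders
GROUP BY region
ORDER BY val DESC
LIMIT 1

Result: Central with avg(amount) = 2460.48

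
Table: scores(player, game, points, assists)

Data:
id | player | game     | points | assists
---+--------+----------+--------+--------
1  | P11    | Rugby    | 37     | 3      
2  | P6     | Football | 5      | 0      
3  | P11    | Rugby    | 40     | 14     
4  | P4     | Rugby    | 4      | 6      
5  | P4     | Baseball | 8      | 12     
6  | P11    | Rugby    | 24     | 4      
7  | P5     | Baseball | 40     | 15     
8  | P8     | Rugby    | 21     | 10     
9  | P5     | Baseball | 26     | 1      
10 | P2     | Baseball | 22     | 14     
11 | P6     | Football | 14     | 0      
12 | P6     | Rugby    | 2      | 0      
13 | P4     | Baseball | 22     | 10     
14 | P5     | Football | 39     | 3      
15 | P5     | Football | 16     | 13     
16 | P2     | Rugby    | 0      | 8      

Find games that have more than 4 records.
SELECT game, COUNT(*) as cnt
FROM scores
GROUP BY game
HAVING COUNT(*) > 4

Result:
  Baseball: 5
  Rugby: 7

Note: HAVING filters groups after aggregation, WHERE filters rows before.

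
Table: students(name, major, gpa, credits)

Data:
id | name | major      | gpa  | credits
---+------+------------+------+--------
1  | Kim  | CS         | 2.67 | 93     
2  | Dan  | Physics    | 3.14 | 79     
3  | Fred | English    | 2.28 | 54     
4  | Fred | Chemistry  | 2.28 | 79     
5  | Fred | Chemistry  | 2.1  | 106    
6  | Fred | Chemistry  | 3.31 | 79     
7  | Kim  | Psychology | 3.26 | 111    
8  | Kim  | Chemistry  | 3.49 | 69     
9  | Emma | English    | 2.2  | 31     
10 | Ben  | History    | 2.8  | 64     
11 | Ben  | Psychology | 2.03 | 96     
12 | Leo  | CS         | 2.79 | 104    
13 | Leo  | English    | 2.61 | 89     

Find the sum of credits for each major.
SELECT major, SUM(credits) as result
FROM students
GROUP BY major

Result:
  CS: 197
  Chemistry: 333
  English: 174
  History: 64
  Physics: 79
  Psychology: 207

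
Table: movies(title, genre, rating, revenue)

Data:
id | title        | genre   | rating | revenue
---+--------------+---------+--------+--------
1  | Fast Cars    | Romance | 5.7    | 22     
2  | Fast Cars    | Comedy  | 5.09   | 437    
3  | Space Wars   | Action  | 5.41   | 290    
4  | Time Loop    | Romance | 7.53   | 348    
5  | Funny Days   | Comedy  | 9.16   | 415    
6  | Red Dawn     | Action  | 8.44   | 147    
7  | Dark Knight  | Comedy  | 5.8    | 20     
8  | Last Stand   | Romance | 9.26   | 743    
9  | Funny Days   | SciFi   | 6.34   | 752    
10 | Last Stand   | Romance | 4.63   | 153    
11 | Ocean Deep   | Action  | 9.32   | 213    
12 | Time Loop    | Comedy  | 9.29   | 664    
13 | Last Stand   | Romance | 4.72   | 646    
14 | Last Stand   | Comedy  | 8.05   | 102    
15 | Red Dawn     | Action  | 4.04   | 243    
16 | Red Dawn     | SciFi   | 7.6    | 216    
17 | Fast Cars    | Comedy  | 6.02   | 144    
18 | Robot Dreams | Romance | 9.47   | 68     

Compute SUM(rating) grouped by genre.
SELECT genre, SUM(rating) as result
FROM movies
GROUP BY genre

Result:
  Action: 27.21
  Comedy: 43.41
  Romance: 41.31
  SciFi: 13.94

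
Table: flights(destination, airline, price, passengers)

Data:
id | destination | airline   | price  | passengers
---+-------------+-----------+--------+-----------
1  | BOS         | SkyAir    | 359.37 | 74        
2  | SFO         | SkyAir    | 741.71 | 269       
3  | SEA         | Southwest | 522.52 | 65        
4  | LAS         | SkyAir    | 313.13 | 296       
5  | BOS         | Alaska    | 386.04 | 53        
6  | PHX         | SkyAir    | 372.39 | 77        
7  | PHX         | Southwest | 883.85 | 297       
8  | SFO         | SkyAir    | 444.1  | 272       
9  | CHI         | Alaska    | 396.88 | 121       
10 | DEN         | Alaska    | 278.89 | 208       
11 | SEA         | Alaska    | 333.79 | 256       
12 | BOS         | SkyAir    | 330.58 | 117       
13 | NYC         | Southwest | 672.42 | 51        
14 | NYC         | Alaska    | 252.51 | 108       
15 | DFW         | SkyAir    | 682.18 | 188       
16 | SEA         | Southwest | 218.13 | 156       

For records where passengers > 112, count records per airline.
SELECT airline, COUNT(*)
FROM flights
WHERE passengers > 112
GROUP BY airline

Note: WHERE filters rows before grouping.

Result:
  Alaska: 3
  SkyAir: 5
  Southwest: 2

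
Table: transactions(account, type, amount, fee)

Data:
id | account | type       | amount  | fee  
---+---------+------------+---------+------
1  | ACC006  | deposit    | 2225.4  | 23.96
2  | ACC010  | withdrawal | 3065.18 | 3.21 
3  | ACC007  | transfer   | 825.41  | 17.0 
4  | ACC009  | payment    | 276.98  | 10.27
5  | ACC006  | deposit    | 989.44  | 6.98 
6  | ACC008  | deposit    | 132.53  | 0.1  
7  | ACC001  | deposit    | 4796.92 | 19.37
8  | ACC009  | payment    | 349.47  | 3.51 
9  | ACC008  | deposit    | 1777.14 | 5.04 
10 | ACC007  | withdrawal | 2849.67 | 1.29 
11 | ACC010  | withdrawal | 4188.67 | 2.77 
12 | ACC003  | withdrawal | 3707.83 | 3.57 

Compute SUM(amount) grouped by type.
SELECT type, SUM(amount) as result
FROM transactions
GROUP BY type

Result:
  deposit: 9921.43
  payment: 626.45
  transfer: 825.41
  withdrawal: 13811.35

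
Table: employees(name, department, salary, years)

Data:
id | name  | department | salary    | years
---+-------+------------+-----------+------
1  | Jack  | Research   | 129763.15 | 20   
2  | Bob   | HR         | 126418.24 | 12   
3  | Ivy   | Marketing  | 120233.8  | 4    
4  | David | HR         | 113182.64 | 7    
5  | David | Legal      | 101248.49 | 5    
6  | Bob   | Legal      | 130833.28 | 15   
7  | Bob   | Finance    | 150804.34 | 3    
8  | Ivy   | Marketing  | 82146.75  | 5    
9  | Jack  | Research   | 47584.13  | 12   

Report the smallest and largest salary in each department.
SELECT department, MIN(salary), MAX(salary)
FROM employees
GROUP BY department

Result:
  Finance: min=150804.34, max=150804.34
  HR: min=113182.64, max=126418.24
  Legal: min=101248.49, max=130833.28
  Marketing: min=82146.75, max=120233.80
  Research: min=47584.13, max=129763.15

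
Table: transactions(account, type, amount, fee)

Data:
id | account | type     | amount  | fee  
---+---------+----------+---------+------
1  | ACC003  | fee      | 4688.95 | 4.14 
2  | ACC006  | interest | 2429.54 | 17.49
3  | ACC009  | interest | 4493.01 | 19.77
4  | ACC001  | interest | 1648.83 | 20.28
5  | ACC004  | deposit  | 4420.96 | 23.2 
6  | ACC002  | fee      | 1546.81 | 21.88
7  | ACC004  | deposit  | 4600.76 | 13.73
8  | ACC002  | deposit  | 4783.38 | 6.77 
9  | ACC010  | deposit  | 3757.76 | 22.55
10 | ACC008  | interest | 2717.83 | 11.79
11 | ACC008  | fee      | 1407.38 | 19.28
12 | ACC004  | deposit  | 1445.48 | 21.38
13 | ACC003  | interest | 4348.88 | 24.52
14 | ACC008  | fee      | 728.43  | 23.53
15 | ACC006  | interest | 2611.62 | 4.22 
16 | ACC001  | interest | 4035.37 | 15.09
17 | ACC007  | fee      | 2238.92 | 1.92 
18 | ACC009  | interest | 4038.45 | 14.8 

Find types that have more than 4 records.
SELECT type, COUNT(*) as cnt
FROM transactions
GROUP BY type
HAVING COUNT(*) > 4

Result:
  deposit: 5
  fee: 5
  interest: 8

Note: HAVING filters groups after aggregation, WHERE filters rows before.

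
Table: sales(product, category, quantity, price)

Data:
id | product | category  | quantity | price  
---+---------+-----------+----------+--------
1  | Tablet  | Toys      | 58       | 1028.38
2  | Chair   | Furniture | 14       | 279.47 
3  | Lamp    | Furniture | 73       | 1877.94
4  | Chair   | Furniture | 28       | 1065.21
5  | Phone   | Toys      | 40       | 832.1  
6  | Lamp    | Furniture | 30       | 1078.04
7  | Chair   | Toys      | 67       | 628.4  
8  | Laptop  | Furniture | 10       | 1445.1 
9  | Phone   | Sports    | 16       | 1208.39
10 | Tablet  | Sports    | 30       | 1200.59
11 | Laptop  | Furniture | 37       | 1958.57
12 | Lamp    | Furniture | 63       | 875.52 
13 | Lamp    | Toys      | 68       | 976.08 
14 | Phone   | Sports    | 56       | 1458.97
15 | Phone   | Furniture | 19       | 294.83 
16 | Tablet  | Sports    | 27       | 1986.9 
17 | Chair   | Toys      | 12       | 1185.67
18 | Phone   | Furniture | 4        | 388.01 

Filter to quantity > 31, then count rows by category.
SELECT category, COUNT(*)
FROM sales
WHERE quantity > 31
GROUP BY category

Note: WHERE filters rows before grouping.

Result:
  Furniture: 3
  Sports: 1
  Toys: 4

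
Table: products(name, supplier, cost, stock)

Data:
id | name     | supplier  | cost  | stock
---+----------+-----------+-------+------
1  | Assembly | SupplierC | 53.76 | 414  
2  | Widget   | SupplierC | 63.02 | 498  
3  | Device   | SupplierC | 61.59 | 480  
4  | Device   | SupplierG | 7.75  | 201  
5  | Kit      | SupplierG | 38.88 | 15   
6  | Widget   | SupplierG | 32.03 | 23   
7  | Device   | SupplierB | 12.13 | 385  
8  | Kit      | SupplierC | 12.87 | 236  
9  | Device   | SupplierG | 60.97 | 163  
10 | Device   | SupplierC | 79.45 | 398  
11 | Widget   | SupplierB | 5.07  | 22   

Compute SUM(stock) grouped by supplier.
SELECT supplier, SUM(stock) as result
FROM products
GROUP BY supplier

Result:
  SupplierB: 407
  SupplierC: 2026
  SupplierG: 402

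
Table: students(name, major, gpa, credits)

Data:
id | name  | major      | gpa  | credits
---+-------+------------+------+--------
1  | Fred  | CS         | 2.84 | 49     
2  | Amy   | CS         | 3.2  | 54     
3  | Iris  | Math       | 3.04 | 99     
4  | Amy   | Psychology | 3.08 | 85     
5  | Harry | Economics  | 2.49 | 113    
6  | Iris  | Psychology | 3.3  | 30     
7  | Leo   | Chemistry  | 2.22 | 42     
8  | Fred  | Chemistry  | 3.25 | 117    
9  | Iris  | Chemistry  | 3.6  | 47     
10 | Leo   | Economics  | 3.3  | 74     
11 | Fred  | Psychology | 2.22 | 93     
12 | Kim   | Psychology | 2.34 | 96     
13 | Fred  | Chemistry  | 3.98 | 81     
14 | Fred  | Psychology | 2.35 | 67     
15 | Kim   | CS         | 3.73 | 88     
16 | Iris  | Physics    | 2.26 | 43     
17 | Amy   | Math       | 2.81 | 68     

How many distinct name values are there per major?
SELECT major, COUNT(DISTINCT name)
FROM students
GROUP BY major

Result:
  CS: 3 distinct
  Chemistry: 3 distinct
  Economics: 2 distinct
  Math: 2 distinct
  Physics: 1 distinct
  Psychology: 4 distinct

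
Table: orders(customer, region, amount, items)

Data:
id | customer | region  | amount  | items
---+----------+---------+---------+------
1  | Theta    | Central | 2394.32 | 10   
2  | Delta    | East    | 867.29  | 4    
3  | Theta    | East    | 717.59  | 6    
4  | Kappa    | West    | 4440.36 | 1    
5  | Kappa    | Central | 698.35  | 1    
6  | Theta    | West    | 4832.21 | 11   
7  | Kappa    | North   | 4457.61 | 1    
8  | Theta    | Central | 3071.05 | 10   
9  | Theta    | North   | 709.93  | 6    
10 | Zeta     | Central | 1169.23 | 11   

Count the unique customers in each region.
SELECT region, COUNT(DISTINCT customer)
FROM orders
GROUP BY region

Result:
  Central: 3 distinct
  East: 2 distinct
  North: 2 distinct
  West: 2 distinct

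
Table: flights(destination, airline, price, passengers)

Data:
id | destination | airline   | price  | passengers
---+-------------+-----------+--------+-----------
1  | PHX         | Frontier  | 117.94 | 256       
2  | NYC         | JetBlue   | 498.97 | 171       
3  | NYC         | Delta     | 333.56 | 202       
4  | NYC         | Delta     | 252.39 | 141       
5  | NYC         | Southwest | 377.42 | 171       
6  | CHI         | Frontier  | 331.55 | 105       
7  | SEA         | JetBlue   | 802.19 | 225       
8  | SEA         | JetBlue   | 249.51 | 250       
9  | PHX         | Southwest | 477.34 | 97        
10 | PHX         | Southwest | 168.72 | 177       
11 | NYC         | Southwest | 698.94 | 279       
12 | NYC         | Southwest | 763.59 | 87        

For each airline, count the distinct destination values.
SELECT airline, COUNT(DISTINCT destination)
FROM flights
GROUP BY airline

Result:
  Delta: 1 distinct
  Frontier: 2 distinct
  JetBlue: 2 distinct
  Southwest: 2 distinct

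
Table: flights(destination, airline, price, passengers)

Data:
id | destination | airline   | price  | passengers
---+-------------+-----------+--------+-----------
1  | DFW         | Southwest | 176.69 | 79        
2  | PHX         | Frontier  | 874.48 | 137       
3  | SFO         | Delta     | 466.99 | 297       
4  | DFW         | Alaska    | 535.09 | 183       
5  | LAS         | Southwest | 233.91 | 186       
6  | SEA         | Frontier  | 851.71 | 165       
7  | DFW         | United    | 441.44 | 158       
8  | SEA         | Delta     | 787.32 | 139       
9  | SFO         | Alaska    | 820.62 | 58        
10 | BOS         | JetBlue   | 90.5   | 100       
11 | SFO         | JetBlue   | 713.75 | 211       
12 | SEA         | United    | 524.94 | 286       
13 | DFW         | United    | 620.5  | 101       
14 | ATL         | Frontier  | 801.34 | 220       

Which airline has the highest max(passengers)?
SELECT airline, MAX(passengers) as val
FROM flights
GROUP BY airline
ORDER BY val DESC
LIMIT 1

Result: Delta with max(passengers) = 297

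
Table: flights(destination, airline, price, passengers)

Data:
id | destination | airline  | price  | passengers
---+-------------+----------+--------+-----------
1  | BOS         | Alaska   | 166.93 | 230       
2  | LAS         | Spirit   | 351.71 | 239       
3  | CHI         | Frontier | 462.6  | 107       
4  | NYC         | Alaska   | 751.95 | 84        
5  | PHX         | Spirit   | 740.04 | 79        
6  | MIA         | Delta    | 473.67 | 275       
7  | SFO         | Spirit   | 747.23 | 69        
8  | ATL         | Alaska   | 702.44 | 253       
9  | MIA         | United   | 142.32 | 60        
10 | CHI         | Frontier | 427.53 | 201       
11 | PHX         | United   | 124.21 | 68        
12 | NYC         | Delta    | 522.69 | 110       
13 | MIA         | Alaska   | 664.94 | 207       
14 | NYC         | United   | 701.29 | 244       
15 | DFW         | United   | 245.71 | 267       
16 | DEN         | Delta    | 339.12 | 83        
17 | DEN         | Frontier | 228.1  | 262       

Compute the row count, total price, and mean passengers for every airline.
SELECT airline,
       COUNT(*) as cnt,
       SUM(price) as total_price,
       AVG(passengers) as avg_passengers
FROM flights
GROUP BY airline

Result:
  Alaska: 4 records, 2286.26 total price, 193.50 avg passengers
  Delta: 3 records, 1335.48 total price, 156.00 avg passengers
  Frontier: 3 records, 1118.23 total price, 190.00 avg passengers
  Spirit: 3 records, 1838.98 total price, 129.00 avg passengers
  United: 4 records, 1213.53 total price, 159.75 avg passengers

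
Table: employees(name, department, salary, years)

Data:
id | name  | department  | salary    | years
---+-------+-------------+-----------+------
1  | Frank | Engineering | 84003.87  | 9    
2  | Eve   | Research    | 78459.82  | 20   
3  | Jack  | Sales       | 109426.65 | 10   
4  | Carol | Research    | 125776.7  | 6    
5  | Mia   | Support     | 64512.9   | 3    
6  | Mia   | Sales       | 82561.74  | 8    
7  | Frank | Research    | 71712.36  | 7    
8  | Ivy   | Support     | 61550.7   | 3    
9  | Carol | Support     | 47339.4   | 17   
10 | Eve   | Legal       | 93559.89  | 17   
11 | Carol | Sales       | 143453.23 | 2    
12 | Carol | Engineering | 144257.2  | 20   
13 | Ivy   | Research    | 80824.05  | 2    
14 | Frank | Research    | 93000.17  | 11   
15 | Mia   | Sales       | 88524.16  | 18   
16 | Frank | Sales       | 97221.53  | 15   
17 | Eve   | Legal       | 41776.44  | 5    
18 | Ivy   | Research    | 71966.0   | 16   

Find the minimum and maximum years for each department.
SELECT department, MIN(years), MAX(years)
FROM employees
GROUP BY department

Result:
  Engineering: min=9, max=20
  Legal: min=5, max=17
  Research: min=2, max=20
  Sales: min=2, max=18
  Support: min=3, max=17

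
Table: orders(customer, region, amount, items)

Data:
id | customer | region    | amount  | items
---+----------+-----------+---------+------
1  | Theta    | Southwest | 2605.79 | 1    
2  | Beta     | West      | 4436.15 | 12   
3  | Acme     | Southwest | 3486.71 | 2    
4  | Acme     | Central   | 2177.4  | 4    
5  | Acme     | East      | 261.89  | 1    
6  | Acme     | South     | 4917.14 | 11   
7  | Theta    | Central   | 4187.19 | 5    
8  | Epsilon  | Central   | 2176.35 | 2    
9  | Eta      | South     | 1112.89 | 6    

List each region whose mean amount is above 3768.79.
SELECT region, AVG(amount)
FROM orders
GROUP BY region
HAVING AVG(amount) > 3768.79

Result:
  West: avg=4436.15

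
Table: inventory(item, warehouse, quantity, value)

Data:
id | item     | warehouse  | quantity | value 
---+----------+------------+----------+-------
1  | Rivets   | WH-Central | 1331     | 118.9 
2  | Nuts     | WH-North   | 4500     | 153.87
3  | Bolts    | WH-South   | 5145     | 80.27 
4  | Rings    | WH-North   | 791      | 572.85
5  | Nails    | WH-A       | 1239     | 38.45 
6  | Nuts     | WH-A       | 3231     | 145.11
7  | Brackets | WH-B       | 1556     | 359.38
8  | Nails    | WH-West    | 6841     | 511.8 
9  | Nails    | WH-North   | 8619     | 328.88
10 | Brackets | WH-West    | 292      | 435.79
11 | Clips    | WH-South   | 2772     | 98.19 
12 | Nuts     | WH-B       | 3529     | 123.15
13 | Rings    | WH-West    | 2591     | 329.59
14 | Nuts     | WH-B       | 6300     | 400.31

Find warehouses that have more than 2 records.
SELECT warehouse, COUNT(*) as cnt
FROM inventory
GROUP BY warehouse
HAVING COUNT(*) > 2

Result:
  WH-B: 3
  WH-North: 3
  WH-West: 3

Note: HAVING filters groups after aggregation, WHERE filters rows before.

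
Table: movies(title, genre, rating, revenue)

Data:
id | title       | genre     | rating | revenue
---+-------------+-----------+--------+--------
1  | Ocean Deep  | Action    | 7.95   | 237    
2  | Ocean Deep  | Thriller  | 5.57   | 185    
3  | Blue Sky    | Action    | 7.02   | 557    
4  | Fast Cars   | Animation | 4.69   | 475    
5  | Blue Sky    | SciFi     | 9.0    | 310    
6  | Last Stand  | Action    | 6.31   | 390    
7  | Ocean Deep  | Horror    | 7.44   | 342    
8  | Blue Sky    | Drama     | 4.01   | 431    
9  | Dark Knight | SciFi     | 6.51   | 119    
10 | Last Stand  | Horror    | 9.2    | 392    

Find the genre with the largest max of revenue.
SELECT genre, MAX(revenue) as val
FROM movies
GROUP BY genre
ORDER BY val DESC
LIMIT 1

Result: Action with max(revenue) = 557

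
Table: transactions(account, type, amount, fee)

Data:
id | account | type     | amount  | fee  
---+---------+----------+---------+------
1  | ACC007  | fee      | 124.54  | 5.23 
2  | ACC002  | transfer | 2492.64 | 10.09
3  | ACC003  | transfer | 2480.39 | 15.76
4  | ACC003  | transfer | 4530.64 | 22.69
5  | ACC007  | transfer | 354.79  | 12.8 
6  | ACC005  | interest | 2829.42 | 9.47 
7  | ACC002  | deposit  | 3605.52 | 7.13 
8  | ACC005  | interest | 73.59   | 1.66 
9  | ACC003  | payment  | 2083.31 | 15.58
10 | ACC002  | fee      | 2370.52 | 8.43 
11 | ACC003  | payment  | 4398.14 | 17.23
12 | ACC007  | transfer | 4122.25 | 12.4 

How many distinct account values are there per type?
SELECT type, COUNT(DISTINCT account)
FROM transactions
GROUP BY type

Result:
  deposit: 1 distinct
  fee: 2 distinct
  interest: 1 distinct
  payment: 1 distinct
  transfer: 3 distinct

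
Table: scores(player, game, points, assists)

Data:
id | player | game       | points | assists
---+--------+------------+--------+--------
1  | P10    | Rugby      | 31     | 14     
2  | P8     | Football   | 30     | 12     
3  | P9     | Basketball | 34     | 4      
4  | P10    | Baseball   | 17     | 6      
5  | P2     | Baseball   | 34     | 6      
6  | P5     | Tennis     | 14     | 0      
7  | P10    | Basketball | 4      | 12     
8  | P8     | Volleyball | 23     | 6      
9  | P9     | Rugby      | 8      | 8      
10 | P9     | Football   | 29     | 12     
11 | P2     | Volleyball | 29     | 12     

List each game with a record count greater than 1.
SELECT game, COUNT(*) as cnt
FROM scores
GROUP BY game
HAVING COUNT(*) > 1

Result:
  Baseball: 2
  Basketball: 2
  Football: 2
  Rugby: 2
  Volleyball: 2

Note: HAVING filters groups after aggregation, WHERE filters rows before.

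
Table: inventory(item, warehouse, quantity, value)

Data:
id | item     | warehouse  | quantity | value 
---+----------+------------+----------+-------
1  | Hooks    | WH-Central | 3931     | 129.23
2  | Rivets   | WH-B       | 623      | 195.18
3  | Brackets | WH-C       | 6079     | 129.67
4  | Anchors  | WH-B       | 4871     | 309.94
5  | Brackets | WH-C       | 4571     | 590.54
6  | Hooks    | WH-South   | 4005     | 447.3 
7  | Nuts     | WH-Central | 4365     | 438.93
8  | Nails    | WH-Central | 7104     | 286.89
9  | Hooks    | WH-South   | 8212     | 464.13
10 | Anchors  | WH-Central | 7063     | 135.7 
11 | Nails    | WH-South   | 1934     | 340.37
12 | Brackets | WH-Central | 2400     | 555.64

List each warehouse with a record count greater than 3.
SELECT warehouse, COUNT(*) as cnt
FROM inventory
GROUP BY warehouse
HAVING COUNT(*) > 3

Result:
  WH-Central: 5

Note: HAVING filters groups after aggregation, WHERE filters rows before.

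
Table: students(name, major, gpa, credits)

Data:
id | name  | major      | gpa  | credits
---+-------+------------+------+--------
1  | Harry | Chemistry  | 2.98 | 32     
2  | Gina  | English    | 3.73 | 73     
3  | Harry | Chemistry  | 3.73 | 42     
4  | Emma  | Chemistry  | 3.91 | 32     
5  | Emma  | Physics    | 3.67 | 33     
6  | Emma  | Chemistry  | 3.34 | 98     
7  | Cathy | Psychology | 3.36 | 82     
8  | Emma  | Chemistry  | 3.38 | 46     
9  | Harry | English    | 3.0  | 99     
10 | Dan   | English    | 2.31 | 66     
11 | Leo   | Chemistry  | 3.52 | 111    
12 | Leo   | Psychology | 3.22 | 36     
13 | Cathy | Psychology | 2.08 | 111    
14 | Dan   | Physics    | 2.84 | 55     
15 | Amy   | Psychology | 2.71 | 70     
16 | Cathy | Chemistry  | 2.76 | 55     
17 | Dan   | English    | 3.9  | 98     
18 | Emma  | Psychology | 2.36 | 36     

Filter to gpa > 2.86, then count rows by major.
SELECT major, COUNT(*)
FROM students
WHERE gpa > 2.86
GROUP BY major

Note: WHERE filters rows before grouping.

Result:
  Chemistry: 6
  English: 3
  Physics: 1
  Psychology: 2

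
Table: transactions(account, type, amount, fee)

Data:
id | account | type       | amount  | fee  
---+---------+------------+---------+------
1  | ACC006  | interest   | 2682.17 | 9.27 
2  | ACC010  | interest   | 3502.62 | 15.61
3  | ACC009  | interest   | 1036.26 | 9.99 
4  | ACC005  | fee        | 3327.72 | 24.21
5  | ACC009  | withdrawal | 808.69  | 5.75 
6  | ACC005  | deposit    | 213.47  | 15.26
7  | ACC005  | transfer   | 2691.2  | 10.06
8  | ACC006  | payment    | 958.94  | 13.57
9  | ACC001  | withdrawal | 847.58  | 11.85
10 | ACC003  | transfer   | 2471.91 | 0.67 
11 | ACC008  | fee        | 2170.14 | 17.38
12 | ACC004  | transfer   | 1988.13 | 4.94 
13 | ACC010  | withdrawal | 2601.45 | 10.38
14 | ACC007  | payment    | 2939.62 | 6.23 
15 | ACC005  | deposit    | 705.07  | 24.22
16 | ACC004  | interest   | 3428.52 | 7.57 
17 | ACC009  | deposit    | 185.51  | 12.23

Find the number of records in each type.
SELECT type, COUNT(*) as count
FROM transactions
GROUP BY type

Result:
  deposit: 3
  fee: 2
  interest: 4
  payment: 2
  transfer: 3
  withdrawal: 3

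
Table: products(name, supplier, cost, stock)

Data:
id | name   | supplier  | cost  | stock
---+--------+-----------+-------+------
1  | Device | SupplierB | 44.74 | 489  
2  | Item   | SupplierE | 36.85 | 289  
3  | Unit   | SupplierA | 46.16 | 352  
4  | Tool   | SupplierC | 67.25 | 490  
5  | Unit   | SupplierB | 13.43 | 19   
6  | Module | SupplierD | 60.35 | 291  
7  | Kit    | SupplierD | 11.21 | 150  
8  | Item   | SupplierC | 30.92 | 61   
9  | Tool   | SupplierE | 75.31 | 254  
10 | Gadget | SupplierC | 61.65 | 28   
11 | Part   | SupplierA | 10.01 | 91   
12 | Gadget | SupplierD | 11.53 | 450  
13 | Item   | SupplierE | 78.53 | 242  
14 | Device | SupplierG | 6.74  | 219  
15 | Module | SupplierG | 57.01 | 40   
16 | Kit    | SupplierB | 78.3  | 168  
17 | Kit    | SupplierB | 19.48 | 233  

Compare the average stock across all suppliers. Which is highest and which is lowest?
SELECT supplier, AVG(stock)
FROM products
GROUP BY supplier
ORDER BY AVG(stock)

All groups:
  SupplierG: 129.50
  SupplierC: 193.00
  SupplierA: 221.50
  SupplierB: 227.25
  SupplierE: 261.67
  SupplierD: 297.00

Highest: SupplierD (297.00)
Lowest: SupplierG (129.50)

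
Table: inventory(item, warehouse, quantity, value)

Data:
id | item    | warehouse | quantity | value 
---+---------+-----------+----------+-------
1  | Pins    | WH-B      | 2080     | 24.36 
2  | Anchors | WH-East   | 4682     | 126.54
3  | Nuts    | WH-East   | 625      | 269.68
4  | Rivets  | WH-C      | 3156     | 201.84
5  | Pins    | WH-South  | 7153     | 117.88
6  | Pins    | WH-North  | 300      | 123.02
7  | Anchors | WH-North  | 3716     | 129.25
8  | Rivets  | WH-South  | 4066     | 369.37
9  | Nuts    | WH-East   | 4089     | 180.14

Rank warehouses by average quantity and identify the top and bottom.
SELECT warehouse, AVG(quantity)
FROM inventory
GROUP BY warehouse
ORDER BY AVG(quantity)

All groups:
  WH-North: 2008.00
  WH-B: 2080.00
  WH-East: 3132.00
  WH-C: 3156.00
  WH-South: 5609.50

Highest: WH-South (5609.50)
Lowest: WH-North (2008.00)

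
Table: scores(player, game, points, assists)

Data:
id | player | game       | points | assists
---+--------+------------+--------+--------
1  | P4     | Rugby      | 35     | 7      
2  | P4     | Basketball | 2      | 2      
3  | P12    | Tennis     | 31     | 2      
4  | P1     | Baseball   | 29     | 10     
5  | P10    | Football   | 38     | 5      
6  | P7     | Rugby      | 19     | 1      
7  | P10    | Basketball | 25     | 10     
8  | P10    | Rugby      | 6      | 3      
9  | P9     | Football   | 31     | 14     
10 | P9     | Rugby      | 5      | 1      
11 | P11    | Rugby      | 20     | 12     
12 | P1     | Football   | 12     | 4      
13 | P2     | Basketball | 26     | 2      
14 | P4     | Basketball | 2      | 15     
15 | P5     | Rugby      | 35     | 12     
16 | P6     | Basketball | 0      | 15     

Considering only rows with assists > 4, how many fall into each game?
SELECT game, COUNT(*)
FROM scores
WHERE assists > 4
GROUP BY game

Note: WHERE filters rows before grouping.

Result:
  Baseball: 1
  Basketball: 3
  Football: 2
  Rugby: 3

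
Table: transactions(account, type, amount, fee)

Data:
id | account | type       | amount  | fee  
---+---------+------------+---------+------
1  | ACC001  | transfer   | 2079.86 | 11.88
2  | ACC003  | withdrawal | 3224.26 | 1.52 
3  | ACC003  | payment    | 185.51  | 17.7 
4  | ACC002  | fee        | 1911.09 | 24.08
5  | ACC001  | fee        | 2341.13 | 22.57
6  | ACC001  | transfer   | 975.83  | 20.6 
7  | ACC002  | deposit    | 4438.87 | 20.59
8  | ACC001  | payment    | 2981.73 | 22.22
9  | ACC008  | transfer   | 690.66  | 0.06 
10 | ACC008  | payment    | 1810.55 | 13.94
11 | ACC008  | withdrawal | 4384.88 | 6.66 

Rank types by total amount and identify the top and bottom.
SELECT type, SUM(amount)
FROM transactions
GROUP BY type
ORDER BY SUM(amount)

All groups:
  transfer: 3746.35
  fee: 4252.22
  deposit: 4438.87
  payment: 4977.79
  withdrawal: 7609.14

Highest: withdrawal (7609.14)
Lowest: transfer (3746.35)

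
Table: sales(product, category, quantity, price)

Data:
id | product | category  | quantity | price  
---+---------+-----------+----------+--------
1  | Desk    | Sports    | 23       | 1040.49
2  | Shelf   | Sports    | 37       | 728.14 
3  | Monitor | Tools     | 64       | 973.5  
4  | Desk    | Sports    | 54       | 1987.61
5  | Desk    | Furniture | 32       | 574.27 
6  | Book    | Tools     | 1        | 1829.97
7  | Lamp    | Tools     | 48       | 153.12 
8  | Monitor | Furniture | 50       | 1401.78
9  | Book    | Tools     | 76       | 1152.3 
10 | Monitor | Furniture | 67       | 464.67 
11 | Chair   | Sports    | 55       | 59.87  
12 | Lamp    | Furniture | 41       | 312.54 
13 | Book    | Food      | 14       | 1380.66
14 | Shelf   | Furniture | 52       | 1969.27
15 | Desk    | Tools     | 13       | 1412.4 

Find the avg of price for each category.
SELECT category, AVG(price) as result
FROM sales
GROUP BY category

Result:
  Food: 1380.66
  Furniture: 944.51
  Sports: 954.03
  Tools: 1104.26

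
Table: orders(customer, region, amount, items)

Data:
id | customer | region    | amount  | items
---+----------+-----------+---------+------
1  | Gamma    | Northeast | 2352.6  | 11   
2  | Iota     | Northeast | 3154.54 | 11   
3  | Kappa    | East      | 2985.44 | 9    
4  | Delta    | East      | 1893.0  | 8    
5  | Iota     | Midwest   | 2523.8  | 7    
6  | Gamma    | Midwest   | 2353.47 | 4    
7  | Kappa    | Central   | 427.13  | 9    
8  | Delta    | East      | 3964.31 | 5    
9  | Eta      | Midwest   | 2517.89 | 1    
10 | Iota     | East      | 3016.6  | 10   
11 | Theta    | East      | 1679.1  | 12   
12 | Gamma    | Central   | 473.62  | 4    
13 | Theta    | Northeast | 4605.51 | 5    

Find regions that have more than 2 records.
SELECT region, COUNT(*) as cnt
FROM orders
GROUP BY region
HAVING COUNT(*) > 2

Result:
  East: 5
  Midwest: 3
  Northeast: 3

Note: HAVING filters groups after aggregation, WHERE filters rows before.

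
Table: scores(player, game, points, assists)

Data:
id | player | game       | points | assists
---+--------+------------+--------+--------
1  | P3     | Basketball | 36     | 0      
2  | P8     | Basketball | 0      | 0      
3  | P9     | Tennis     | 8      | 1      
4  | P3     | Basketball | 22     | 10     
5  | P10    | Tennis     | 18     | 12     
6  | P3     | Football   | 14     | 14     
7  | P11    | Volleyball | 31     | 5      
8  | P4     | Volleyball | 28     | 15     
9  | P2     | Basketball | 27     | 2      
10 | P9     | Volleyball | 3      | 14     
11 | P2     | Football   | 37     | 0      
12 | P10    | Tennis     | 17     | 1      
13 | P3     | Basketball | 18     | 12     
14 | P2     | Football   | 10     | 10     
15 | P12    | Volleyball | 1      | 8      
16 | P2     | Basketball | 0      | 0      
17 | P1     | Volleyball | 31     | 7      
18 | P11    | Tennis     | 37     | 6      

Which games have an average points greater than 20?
SELECT game, AVG(points)
FROM scores
GROUP BY game
HAVING AVG(points) > 20

Result:
  Football: avg=20.33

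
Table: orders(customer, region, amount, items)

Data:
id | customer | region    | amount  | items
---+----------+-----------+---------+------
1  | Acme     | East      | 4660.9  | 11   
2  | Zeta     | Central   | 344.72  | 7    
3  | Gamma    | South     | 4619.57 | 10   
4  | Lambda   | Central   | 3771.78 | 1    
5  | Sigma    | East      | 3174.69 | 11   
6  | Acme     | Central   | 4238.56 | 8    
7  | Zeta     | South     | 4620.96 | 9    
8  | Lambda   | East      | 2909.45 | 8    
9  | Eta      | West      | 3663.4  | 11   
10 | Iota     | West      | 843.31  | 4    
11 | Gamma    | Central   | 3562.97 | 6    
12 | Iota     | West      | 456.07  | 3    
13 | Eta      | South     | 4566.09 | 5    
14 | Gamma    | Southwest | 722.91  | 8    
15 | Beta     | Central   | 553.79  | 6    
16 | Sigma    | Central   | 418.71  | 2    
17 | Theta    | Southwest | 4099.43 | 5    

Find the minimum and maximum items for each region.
SELECT region, MIN(items), MAX(items)
FROM orders
GROUP BY region

Result:
  Central: min=1, max=8
  East: min=8, max=11
  South: min=5, max=10
  Southwest: min=5, max=8
  West: min=3, max=11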